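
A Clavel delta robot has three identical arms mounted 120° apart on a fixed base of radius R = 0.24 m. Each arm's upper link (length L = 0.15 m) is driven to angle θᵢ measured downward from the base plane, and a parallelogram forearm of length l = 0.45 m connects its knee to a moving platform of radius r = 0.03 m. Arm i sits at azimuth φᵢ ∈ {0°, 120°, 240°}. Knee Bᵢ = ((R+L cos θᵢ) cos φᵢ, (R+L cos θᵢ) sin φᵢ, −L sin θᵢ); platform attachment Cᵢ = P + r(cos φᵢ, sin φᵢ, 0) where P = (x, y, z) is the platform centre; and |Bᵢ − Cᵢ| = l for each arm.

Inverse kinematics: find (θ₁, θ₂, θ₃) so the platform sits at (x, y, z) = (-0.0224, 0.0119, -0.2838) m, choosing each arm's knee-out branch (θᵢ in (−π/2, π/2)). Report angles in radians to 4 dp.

θ₁ = 0.2618, θ₂ = -0.0872, θ₃ = 0.0871

rotate P by −φ1: (-0.0224, 0.0119, -0.2838)
  e−x'=0.2324;  (l²−L²−(e−x')²−y'²−z²)/2L = 0.1510
  √(A²+B²)=0.3668;  θ1 = -0.8846+1.1465 ≈ 0.2618
rotate P by −φ2: (0.0215, 0.0134, -0.2838)
  A=0.1885, B=-0.2838, C=(l²−L²−A²−y'²−z²)/(2L)=0.2125
  √(A²+B²)=0.3407;  θ2 = -0.9845+0.8973 ≈ -0.0872
arm 3 (φ=240.0°): x'=0.0009, y'=-0.0253
  e−x'=0.2091;  (l²−L²−(e−x')²−y'²−z²)/2L = 0.1836
  θ3 = atan2(B,A) + arccos(C/0.3525) = 0.0871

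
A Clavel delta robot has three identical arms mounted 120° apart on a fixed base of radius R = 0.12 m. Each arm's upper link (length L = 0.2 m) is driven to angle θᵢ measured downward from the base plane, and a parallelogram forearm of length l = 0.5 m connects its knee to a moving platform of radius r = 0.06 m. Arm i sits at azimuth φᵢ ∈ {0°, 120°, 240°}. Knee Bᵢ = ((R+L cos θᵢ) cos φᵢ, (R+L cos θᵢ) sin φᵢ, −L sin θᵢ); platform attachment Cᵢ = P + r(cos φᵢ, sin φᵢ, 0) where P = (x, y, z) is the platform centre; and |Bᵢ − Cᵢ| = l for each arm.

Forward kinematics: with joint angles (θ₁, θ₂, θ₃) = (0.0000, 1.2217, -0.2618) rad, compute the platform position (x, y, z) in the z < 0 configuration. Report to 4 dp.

(0.1297, -0.3134, -0.3671)

O1 = (0.2600·cos0.0°, 0.2600·sin0.0°, 0.0000) = (0.2600, 0.0000, 0.0000)
arm 2 at φ=120.0°: (R−r)+L cos θ2 = 0.1284;  O2 = (-0.0642, 0.1112, -0.1879)
O3 = (0.2532·cos240.0°, 0.2532·sin240.0°, 0.0518) = (-0.1266, -0.2193, 0.0518)
eliminate P² terms by subtracting sphere 1 from 2 and 3
plane₁₂: -0.6484x+0.2224y+-0.3759z = -0.0158
det = 0.4563;  x = 0.0156+-0.3108z,  y = -0.0256+0.7840z
quadratic in z: (1.7112)z²+(0.1118)z+(-0.1896)=0, √Δ=1.1447 → z ∈ {-0.3671, 0.3018}; z = -0.3671 (taking z<0)
x = 0.1297, y = -0.3134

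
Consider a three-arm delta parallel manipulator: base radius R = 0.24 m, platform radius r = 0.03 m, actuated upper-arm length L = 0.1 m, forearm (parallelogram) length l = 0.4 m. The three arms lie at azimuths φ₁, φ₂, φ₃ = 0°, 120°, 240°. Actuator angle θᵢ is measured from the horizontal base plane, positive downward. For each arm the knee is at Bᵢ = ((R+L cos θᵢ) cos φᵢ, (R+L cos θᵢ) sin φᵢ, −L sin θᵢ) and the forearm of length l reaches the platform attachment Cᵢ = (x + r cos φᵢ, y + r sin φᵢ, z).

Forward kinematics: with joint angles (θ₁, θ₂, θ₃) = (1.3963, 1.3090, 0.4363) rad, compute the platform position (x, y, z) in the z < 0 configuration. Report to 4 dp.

(-0.0488, -0.0702, -0.3792)

centre 1 = (0.2274·cos0.0°, 0.2274·sin0.0°, -0.0985) = (0.2274, 0.0000, -0.0985)
arm 2 at φ=120.0°: ρ2 = 0.2359;  centre 2 = (-0.1179, 0.2043, -0.0966)
centre 3 = (0.3006·cos240.0°, 0.3006·sin240.0°, -0.0423) = (-0.1503, -0.2604, -0.0423)
subtract pairs → two planes through P
[-0.6906 0.4086 0.0038]·P = 0.0036;  [-0.7554 -0.5207 0.1124]·P = 0.0308
det = 0.6682;  x = -0.0216+0.0717z,  y = -0.0278+0.1119z
quadratic in z: (1.0177)z²+(0.1550)z+(-0.0875)=0, √Δ=0.6168 → z ∈ {-0.3792, 0.2269}; z = -0.3792 (taking z<0)
x = -0.0488, y = -0.0702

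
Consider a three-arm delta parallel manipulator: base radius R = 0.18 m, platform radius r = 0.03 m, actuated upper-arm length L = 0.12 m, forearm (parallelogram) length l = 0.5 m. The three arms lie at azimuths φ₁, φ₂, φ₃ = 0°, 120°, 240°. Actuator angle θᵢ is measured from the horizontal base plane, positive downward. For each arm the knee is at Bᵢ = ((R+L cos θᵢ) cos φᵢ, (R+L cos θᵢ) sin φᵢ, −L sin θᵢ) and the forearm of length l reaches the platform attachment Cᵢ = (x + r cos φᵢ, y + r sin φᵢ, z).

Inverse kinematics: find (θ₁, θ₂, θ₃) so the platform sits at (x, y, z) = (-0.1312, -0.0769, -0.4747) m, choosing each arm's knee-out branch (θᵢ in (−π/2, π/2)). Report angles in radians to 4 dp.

arm 1 (φ=0.0°): x'=-0.1312, y'=-0.0769
  e−x'=0.2812;  (l²−L²−(e−x')²−y'²−z²)/2L = -0.3114
  θ1 = atan2(B,A) + arccos(C/0.5517) = 1.1344
arm 2 (φ=120.0°): x'=-0.0010, y'=0.1521
  e−x'=0.1510;  (l²−L²−(e−x')²−y'²−z²)/2L = -0.1486
  γ=atan2(-0.4747,0.1510)=-1.2628;  ψ=arccos(-0.2983)=1.8737;  θ2=γ+ψ≈0.6109
arm 3 (φ=240.0°): x'=0.1322, y'=-0.0752
  e−x'=0.0178;  (l²−L²−(e−x')²−y'²−z²)/2L = 0.0179
  √(A²+B²)=0.4750;  θ3 = -1.5333+1.5331 ≈ -0.0002

θ₁ = 1.1344, θ₂ = 0.6109, θ₃ = -0.0002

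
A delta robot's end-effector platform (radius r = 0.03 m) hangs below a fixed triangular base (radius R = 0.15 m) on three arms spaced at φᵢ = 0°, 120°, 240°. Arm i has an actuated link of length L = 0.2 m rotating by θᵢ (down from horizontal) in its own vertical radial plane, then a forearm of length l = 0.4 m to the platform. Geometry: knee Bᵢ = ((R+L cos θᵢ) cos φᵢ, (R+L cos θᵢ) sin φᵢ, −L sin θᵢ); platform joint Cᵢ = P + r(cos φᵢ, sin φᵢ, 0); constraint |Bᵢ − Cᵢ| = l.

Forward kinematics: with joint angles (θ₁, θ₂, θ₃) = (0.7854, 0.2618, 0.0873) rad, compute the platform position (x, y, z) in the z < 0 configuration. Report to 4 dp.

(-0.0966, -0.0208, -0.3185)

S1 = (0.2614·cos0.0°, 0.2614·sin0.0°, -0.1414) = (0.2614, 0.0000, -0.1414)
φ2=120.0°: virtual centre (-0.1566, 0.2712, -0.0518), radius l
S3 = (0.3192·cos240.0°, 0.3192·sin240.0°, -0.0174) = (-0.1596, -0.2765, -0.0174)
eliminate P² terms by subtracting sphere 1 from 2 and 3
plane₁₂: -0.8360x+0.5425y+0.1793z = 0.0124
det = 0.9191;  x = -0.0157+0.2542z,  y = -0.0012+0.0613z
quadratic in z: (1.0684)z²+(0.1418)z+(-0.0632)=0, √Δ=0.5388 → z ∈ {-0.3185, 0.1858}; z = -0.3185 (taking z<0)
x = -0.0966, y = -0.0208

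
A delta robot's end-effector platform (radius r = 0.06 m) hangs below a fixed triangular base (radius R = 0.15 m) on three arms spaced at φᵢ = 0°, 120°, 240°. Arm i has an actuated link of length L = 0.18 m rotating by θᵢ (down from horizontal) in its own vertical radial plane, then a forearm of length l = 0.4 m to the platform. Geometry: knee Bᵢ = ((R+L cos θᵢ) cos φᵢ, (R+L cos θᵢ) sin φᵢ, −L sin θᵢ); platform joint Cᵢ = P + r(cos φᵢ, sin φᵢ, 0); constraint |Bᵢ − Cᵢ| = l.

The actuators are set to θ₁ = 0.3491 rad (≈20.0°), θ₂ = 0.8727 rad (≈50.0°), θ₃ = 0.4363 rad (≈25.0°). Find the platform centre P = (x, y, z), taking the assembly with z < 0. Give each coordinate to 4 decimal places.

(0.0599, -0.0765, -0.3999)

arm 1 at φ=0.0°: e+L cos θ1 = 0.2591;  centre 1 = (0.2591, 0.0000, -0.0616)
φ2=120.0°: virtual centre (-0.1028, 0.1781, -0.1379), radius l
centre 3 = (0.2531·cos240.0°, 0.2531·sin240.0°, -0.0761) = (-0.1266, -0.2192, -0.0761)
eliminate P² terms by subtracting sphere 1 from 2 and 3
[-0.7240 0.3563 -0.1526]·P = -0.0096;  [-0.7714 -0.4384 -0.0290]·P = -0.0011
Cramer: x(z) = 0.0078-0.1304z;  y(z) = -0.0112+0.1634z
sphere 1 gives Az²+Bz+C=0 with A=1.0437, B=0.1851, C=-0.0929;  B²−4AC=0.4221;  roots -0.3999, 0.2226;  negative root z = -0.3999
x = 0.0599, y = -0.0765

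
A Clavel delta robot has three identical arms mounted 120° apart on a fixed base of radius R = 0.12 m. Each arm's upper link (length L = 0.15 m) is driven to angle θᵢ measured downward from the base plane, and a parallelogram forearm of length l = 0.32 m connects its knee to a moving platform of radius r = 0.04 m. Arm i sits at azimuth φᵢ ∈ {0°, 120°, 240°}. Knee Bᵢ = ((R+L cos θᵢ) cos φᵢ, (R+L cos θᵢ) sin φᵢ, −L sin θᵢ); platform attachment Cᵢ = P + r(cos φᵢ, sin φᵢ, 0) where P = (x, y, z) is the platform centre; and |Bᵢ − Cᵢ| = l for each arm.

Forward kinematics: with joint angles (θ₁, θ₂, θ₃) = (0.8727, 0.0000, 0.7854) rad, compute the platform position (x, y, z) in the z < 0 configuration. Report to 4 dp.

(-0.0685, 0.0934, -0.2984)

arm 1 at φ=0.0°: (R−r)+L cos θ1 = 0.1764;  O1 = (0.1764, 0.0000, -0.1149)
φ2=120.0°: virtual centre (-0.1150, 0.1992, 0.0000), radius l
φ3=240.0°: virtual centre (-0.0930, -0.1611, -0.1061), radius l
|O₂|²−|O₁|² = 0.0086;  |O₃|²−|O₁|² = 0.0015
[-0.5828 0.3984 0.2298]·P = 0.0086;  [-0.5389 -0.3223 0.0177]·P = 0.0015
det = 0.4025;  x = -0.0084+0.2015z,  y = 0.0092+-0.2821z
into |P−O₁|² = l²: 1.1202z² + 0.1501z + -0.0550 = 0;  Δ = 0.2688;  z = -0.2984 or 0.1644 → z<0 root = -0.2984
x = -0.0685, y = 0.0934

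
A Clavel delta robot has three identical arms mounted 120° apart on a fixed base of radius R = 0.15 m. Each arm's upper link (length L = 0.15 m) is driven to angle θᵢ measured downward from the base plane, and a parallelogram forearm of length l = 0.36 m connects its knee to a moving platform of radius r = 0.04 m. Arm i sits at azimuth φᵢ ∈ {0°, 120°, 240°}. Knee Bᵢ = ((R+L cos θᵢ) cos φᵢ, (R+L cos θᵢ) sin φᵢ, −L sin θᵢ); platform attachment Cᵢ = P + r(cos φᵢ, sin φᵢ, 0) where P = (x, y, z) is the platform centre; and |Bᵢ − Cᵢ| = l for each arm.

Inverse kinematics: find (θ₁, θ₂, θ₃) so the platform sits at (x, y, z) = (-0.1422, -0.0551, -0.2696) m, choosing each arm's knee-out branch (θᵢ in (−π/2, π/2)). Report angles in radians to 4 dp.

θ₁ = 1.0473, θ₂ = 0.2614, θ₃ = -0.3494

φ1=0.0° → target in arm frame (-0.1422, -0.0551)
  A=0.2522, B=-0.2696, C=(l²−L²−A²−y'²−z²)/(2L)=-0.1074
  θ1 = atan2(B,A) + arccos(C/0.3692) = 1.0473
rotate P by −φ2: (0.0234, 0.1507, -0.2696)
  e−x'=0.0866;  (l²−L²−(e−x')²−y'²−z²)/2L = 0.0140
  √(A²+B²)=0.2832;  θ2 = -1.2599+1.5213 ≈ 0.2614
arm 3 (φ=240.0°): x'=0.1188, y'=-0.0956
  e−x'=-0.0088;  (l²−L²−(e−x')²−y'²−z²)/2L = 0.0840
  θ3 = atan2(B,A) + arccos(C/0.2697) = -0.3494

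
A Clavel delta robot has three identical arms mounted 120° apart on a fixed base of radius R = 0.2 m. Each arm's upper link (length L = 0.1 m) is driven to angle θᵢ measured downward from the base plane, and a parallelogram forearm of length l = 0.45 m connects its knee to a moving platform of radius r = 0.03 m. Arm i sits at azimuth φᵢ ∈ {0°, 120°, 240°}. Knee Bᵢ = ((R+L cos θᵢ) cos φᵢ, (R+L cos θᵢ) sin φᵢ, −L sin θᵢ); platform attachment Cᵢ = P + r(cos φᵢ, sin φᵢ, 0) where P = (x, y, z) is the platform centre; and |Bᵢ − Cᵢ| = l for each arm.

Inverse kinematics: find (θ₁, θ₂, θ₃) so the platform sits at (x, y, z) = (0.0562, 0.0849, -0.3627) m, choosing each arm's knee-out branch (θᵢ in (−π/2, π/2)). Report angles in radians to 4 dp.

φ1=0.0° → target in arm frame (0.0562, 0.0849)
  A=0.1138, B=-0.3627, C=(l²−L²−A²−y'²−z²)/(2L)=0.2040
  θ1 = atan2(B,A) + arccos(C/0.3801) = -0.2623
φ2=120.0° → target in arm frame (0.0454, -0.0911)
  A=0.1246, B=-0.3627, C=(l²−L²−A²−y'²−z²)/(2L)=0.1856
  θ2 = atan2(B,A) + arccos(C/0.3835) = -0.1744
φ3=240.0° → target in arm frame (-0.1016, 0.0062)
  e−x'=0.2716;  (l²−L²−(e−x')²−y'²−z²)/2L = -0.0644
  γ=atan2(-0.3627,0.2716)=-0.9280;  ψ=arccos(-0.1420)=1.7133;  θ3=γ+ψ≈0.7853

θ₁ = -0.2623, θ₂ = -0.1744, θ₃ = 0.7853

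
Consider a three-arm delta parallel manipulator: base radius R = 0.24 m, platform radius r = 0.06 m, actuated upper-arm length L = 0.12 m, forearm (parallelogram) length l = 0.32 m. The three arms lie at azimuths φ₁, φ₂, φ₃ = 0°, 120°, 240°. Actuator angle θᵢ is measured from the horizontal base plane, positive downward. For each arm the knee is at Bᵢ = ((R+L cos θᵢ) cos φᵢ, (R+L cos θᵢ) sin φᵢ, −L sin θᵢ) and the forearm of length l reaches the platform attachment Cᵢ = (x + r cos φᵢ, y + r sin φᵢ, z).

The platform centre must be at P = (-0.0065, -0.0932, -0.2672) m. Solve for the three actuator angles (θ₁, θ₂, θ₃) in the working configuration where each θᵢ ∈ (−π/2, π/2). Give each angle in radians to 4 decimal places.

arm 1 (φ=0.0°): x'=-0.0065, y'=-0.0932
  A cos θ + B sin θ = C:  0.1865·cos θ + -0.2672·sin θ = -0.1119
  √(A²+B²)=0.3258;  θ1 = -0.9614+1.9215 ≈ 0.9600
φ2=120.0° → target in arm frame (-0.0775, 0.0522)
  A=0.2575, B=-0.2672, C=(l²−L²−A²−y'²−z²)/(2L)=-0.2184
  γ=atan2(-0.2672,0.2575)=-0.8040;  ψ=arccos(-0.5885)=2.2000;  θ2=γ+ψ≈1.3961
arm 3 (φ=240.0°): x'=0.0840, y'=0.0410
  e−x'=0.0960;  (l²−L²−(e−x')²−y'²−z²)/2L = 0.0238
  γ=atan2(-0.2672,0.0960)=-1.2258;  ψ=arccos(0.0837)=1.4870;  θ3=γ+ψ≈0.2613

θ₁ = 0.9600, θ₂ = 1.3961, θ₃ = 0.2613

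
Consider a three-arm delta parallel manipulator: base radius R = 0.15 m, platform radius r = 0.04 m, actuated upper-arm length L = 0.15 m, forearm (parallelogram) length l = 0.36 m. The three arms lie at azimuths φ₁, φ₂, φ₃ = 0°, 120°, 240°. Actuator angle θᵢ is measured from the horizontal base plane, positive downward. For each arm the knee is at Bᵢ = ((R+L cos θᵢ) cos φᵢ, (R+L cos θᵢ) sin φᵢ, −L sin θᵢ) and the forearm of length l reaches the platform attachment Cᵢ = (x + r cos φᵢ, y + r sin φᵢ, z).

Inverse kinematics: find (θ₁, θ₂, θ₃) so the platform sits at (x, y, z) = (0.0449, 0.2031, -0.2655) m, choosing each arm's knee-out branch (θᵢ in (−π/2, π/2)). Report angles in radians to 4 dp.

φ1=0.0° → target in arm frame (0.0449, 0.2031)
  A cos θ + B sin θ = C:  0.0651·cos θ + -0.2655·sin θ = -0.0296
  √(A²+B²)=0.2734;  θ1 = -1.3303+1.6793 ≈ 0.3489
arm 2 (φ=120.0°): x'=0.1534, y'=-0.1404
  A cos θ + B sin θ = C:  -0.0434·cos θ + -0.2655·sin θ = 0.0500
  γ=atan2(-0.2655,-0.0434)=-1.7330;  ψ=arccos(0.1859)=1.3838;  θ2=γ+ψ≈-0.3491
rotate P by −φ3: (-0.1983, -0.0627, -0.2655)
  e−x'=0.3083;  (l²−L²−(e−x')²−y'²−z²)/2L = -0.2080
  √(A²+B²)=0.4069;  θ3 = -0.7109+2.1073 ≈ 1.3964

θ₁ = 0.3489, θ₂ = -0.3491, θ₃ = 1.3964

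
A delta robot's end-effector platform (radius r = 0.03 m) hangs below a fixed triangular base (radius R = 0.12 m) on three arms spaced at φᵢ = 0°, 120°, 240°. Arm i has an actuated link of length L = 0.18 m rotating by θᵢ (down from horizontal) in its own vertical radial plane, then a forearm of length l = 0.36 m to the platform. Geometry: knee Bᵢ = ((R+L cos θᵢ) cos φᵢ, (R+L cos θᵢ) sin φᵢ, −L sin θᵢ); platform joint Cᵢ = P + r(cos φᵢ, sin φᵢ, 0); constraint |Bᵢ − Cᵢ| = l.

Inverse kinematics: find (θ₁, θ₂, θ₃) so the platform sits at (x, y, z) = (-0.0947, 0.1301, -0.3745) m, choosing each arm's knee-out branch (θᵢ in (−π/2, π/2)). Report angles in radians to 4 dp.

θ₁ = 1.1345, θ₂ = 0.1746, θ₃ = 1.0472

rotate P by −φ1: (-0.0947, 0.1301, -0.3745)
  A cos θ + B sin θ = C:  0.1847·cos θ + -0.3745·sin θ = -0.2614
  √(A²+B²)=0.4176;  θ1 = -1.1126+2.2471 ≈ 1.1345
φ2=120.0° → target in arm frame (0.1600, 0.0170)
  A cos θ + B sin θ = C:  -0.0700·cos θ + -0.3745·sin θ = -0.1340
  θ2 = atan2(B,A) + arccos(C/0.3810) = 0.1746
rotate P by −φ3: (-0.0653, -0.1471, -0.3745)
  A cos θ + B sin θ = C:  0.1553·cos θ + -0.3745·sin θ = -0.2467
  θ3 = atan2(B,A) + arccos(C/0.4054) = 1.0472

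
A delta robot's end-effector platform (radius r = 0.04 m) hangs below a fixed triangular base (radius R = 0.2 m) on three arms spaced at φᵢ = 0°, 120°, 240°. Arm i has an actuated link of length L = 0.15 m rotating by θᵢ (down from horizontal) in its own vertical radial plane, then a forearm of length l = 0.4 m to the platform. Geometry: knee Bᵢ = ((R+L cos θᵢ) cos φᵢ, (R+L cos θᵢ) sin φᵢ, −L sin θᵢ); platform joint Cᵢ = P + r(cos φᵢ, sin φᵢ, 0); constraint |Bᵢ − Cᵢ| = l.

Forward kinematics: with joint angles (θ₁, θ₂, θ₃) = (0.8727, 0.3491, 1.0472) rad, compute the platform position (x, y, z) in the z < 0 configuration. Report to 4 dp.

(-0.0225, 0.0869, -0.3881)

φ1=0.0°: virtual centre (0.2564, 0.0000, -0.1149), radius l
φ2=120.0°: virtual centre (-0.1505, 0.2606, -0.0513), radius l
φ3=240.0°: virtual centre (-0.1175, -0.2035, -0.1299), radius l
subtract pairs → two planes through P
[-0.8138 0.5213 0.1272]·P = 0.0143;  [-0.7478 -0.4070 -0.0300]·P = -0.0069
det = 0.7211;  x = -0.0031+0.0501z,  y = 0.0225+-0.1658z
into |P−centre ₁|² = l²: 1.0300z² + 0.1963z + -0.0789 = 0;  Δ = 0.3638;  z = -0.3881 or 0.1975 → z<0 root = -0.3881
x = -0.0225, y = 0.0869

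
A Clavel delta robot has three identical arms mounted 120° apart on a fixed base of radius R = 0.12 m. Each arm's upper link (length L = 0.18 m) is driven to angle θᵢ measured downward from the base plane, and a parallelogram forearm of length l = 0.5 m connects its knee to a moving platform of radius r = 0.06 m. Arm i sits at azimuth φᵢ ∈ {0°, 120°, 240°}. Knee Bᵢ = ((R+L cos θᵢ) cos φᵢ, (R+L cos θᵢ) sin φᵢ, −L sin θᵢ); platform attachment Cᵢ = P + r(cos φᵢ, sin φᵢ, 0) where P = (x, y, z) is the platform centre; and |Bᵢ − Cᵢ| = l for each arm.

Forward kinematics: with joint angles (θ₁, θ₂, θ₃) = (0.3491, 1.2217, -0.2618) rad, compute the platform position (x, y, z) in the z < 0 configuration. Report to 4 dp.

arm 1 at φ=0.0°: (R−r)+L cos θ1 = 0.2291;  centre 1 = (0.2291, 0.0000, -0.0616)
φ2=120.0°: virtual centre (-0.0608, 0.1053, -0.1691), radius l
arm 3 at φ=240.0°: (R−r)+L cos θ3 = 0.2339;  centre 3 = (-0.1169, -0.2025, 0.0466)
|centre ₂|²−|centre ₁|² = -0.0129;  |centre ₃|²−|centre ₁|² = 0.0006
plane₁₂: -0.5799x+0.2106y+-0.2151z = -0.0129
det = 0.3806;  x = 0.0134+-0.1093z,  y = -0.0243+0.7208z
into |P−centre ₁|² = l²: 1.5315z² + 0.1352z + -0.1991 = 0;  Δ = 1.2378;  z = -0.4074 or 0.3191 → z<0 root = -0.4074
x = 0.0580, y = -0.3180

(0.0580, -0.3180, -0.4074)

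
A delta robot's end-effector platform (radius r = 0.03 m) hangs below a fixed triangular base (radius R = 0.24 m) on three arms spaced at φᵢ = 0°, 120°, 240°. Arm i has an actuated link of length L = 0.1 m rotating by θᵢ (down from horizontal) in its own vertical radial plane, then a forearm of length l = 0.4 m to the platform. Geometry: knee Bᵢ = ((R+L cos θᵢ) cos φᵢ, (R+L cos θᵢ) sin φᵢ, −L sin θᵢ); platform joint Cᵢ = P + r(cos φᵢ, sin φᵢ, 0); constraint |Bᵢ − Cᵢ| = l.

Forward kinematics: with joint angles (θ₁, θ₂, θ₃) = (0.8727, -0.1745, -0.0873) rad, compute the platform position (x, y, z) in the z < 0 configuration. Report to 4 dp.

(-0.0741, 0.0040, -0.2731)

arm 1 at φ=0.0°: (R−r)+L cos θ1 = 0.2743;  S1 = (0.2743, 0.0000, -0.0766)
φ2=120.0°: virtual centre (-0.1542, 0.2672, 0.0174), radius l
S3 = (0.3096·cos240.0°, 0.3096·sin240.0°, 0.0087) = (-0.1548, -0.2681, 0.0087)
eliminate P² terms by subtracting sphere 1 from 2 and 3
[-0.8570 0.5343 0.1879]·P = 0.0144;  [-0.8582 -0.5363 0.1707]·P = 0.0148
det = 0.9181;  x = -0.0170+0.2091z,  y = -0.0004+-0.0164z
sphere 1 gives Az²+Bz+C=0 with A=1.0440, B=0.0314, C=-0.0693;  B²−4AC=0.2903;  roots -0.2731, 0.2430;  negative root z = -0.2731
x = -0.0741, y = 0.0040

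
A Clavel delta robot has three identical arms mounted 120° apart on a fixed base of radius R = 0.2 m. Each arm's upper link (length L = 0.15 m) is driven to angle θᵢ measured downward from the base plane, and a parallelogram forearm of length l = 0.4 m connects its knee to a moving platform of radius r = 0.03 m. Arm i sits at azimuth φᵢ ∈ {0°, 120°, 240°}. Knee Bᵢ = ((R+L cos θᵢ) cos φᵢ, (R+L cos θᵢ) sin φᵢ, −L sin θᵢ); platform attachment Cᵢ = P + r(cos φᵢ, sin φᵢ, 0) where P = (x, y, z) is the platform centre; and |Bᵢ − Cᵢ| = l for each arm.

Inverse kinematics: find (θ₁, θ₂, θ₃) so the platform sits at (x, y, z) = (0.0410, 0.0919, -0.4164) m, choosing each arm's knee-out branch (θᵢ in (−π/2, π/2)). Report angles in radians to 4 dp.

arm 1 (φ=0.0°): x'=0.0410, y'=0.0919
  e−x'=0.1290;  (l²−L²−(e−x')²−y'²−z²)/2L = -0.2033
  θ1 = atan2(B,A) + arccos(C/0.4359) = 0.7855
rotate P by −φ2: (0.0591, -0.0815, -0.4164)
  A=0.1109, B=-0.4164, C=(l²−L²−A²−y'²−z²)/(2L)=-0.1828
  √(A²+B²)=0.4309;  θ2 = -1.3105+2.0088 ≈ 0.6983
φ3=240.0° → target in arm frame (-0.1001, -0.0104)
  A cos θ + B sin θ = C:  0.2701·cos θ + -0.4164·sin θ = -0.3632
  γ=atan2(-0.4164,0.2701)=-0.9954;  ψ=arccos(-0.7317)=2.3916;  θ3=γ+ψ≈1.3962

θ₁ = 0.7855, θ₂ = 0.6983, θ₃ = 1.3962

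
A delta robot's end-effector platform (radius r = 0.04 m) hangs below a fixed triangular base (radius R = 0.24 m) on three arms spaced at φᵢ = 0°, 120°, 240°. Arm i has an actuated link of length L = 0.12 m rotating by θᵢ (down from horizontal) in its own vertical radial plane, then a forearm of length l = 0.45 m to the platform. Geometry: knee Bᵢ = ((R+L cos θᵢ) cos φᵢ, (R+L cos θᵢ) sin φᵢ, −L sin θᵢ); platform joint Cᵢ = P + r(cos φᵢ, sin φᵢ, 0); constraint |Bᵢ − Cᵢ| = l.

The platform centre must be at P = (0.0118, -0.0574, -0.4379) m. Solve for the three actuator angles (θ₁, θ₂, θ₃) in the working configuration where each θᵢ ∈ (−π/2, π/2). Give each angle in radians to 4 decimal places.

φ1=0.0° → target in arm frame (0.0118, -0.0574)
  e−x'=0.1882;  (l²−L²−(e−x')²−y'²−z²)/2L = -0.1765
  √(A²+B²)=0.4766;  θ1 = -1.1649+1.9502 ≈ 0.7854
φ2=120.0° → target in arm frame (-0.0556, 0.0185)
  e−x'=0.2556;  (l²−L²−(e−x')²−y'²−z²)/2L = -0.2889
  γ=atan2(-0.4379,0.2556)=-1.0424;  ψ=arccos(-0.5698)=2.1770;  θ2=γ+ψ≈1.1346
arm 3 (φ=240.0°): x'=0.0438, y'=0.0389
  A cos θ + B sin θ = C:  0.1562·cos θ + -0.4379·sin θ = -0.1232
  θ3 = atan2(B,A) + arccos(C/0.4649) = 0.6108

θ₁ = 0.7854, θ₂ = 1.1346, θ₃ = 0.6108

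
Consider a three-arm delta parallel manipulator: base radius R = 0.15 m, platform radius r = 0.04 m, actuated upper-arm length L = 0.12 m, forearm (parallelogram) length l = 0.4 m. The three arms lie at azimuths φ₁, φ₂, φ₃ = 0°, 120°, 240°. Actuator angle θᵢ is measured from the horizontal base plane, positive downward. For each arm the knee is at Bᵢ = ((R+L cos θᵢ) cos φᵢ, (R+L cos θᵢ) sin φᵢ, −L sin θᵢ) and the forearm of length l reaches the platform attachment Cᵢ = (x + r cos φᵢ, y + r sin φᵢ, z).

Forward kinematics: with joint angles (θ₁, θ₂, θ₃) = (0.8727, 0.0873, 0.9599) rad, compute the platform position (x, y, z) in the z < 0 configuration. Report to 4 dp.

O1 = (0.1871·cos0.0°, 0.1871·sin0.0°, -0.0919) = (0.1871, 0.0000, -0.0919)
φ2=120.0°: virtual centre (-0.1148, 0.1988, -0.0105), radius l
O3 = (0.1788·cos240.0°, 0.1788·sin240.0°, -0.0983) = (-0.0894, -0.1549, -0.0983)
eliminate P² terms by subtracting sphere 1 from 2 and 3
[-0.6038 0.3976 0.1629]·P = 0.0093;  [-0.5531 -0.3097 -0.0127]·P = -0.0018
Cramer: x(z) = -0.0053+0.1116z;  y(z) = 0.0154-0.2404z
quadratic in z: (1.0702)z²+(0.1335)z+(-0.1143)=0, √Δ=0.7121 → z ∈ {-0.3950, 0.2703}; z = -0.3950 (taking z<0)
x = -0.0494, y = 0.1103

(-0.0494, 0.1103, -0.3950)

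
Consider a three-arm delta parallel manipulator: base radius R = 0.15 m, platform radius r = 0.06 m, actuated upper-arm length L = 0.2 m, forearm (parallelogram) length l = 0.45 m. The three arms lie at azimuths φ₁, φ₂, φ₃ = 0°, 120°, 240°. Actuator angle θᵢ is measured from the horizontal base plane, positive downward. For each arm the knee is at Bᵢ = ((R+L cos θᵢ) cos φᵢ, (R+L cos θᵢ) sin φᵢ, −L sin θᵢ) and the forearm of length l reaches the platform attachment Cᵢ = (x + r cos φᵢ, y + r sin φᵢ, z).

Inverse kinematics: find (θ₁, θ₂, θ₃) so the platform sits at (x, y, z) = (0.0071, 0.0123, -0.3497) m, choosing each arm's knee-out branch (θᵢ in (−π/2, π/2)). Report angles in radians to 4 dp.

θ₁ = -0.0002, θ₂ = -0.0002, θ₃ = 0.0871

rotate P by −φ1: (0.0071, 0.0123, -0.3497)
  e−x'=0.0829;  (l²−L²−(e−x')²−y'²−z²)/2L = 0.0830
  √(A²+B²)=0.3594;  θ1 = -1.3380+1.3378 ≈ -0.0002
arm 2 (φ=120.0°): x'=0.0071, y'=-0.0123
  A cos θ + B sin θ = C:  0.0829·cos θ + -0.3497·sin θ = 0.0830
  θ2 = atan2(B,A) + arccos(C/0.3594) = -0.0002
arm 3 (φ=240.0°): x'=-0.0142, y'=0.0000
  A cos θ + B sin θ = C:  0.1042·cos θ + -0.3497·sin θ = 0.0734
  θ3 = atan2(B,A) + arccos(C/0.3649) = 0.0871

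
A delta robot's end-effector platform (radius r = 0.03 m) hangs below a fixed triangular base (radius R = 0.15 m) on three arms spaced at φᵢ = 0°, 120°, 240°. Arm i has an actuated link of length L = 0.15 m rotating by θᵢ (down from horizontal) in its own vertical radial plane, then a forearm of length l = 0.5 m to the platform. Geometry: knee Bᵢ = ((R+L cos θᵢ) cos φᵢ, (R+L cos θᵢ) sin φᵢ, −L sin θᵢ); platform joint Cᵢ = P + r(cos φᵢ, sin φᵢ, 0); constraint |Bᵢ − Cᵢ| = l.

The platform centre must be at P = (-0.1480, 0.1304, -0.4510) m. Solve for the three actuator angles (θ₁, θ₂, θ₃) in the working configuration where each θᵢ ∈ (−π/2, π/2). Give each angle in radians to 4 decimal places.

φ1=0.0° → target in arm frame (-0.1480, 0.1304)
  e−x'=0.2680;  (l²−L²−(e−x')²−y'²−z²)/2L = -0.2158
  γ=atan2(-0.4510,0.2680)=-1.0346;  ψ=arccos(-0.4113)=1.9947;  θ1=γ+ψ≈0.9600
φ2=120.0° → target in arm frame (0.1869, 0.0630)
  A cos θ + B sin θ = C:  -0.0669·cos θ + -0.4510·sin θ = 0.0522
  √(A²+B²)=0.4559;  θ2 = -1.7181+1.4561 ≈ -0.2620
arm 3 (φ=240.0°): x'=-0.0389, y'=-0.1934
  A cos θ + B sin θ = C:  0.1589·cos θ + -0.4510·sin θ = -0.1285
  γ=atan2(-0.4510,0.1589)=-1.2320;  ψ=arccos(-0.2687)=1.8429;  θ3=γ+ψ≈0.6109

θ₁ = 0.9600, θ₂ = -0.2620, θ₃ = 0.6109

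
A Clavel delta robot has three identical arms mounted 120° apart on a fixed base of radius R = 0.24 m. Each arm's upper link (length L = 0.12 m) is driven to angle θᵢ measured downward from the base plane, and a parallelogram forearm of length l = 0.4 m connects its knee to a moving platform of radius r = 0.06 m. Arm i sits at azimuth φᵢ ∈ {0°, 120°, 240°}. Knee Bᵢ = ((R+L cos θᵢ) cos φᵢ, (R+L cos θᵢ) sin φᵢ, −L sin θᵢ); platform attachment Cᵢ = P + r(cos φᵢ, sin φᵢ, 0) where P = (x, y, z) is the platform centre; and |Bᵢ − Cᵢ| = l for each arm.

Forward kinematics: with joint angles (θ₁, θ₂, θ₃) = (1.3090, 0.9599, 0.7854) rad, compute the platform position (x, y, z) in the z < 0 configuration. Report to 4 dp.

(-0.0537, -0.0181, -0.4152)

φ1=0.0°: virtual centre (0.2111, 0.0000, -0.1159), radius l
arm 2 at φ=120.0°: ρ2 = 0.2488;  centre 2 = (-0.1244, 0.2155, -0.0983)
centre 3 = (0.2649·cos240.0°, 0.2649·sin240.0°, -0.0849) = (-0.1324, -0.2294, -0.0849)
eliminate P² terms by subtracting sphere 1 from 2 and 3
plane₁₂: -0.6709x+0.4310y+0.0352z = 0.0136
det = 0.6039;  x = -0.0242+0.0711z,  y = -0.0060+0.0289z
quadratic in z: (1.0059)z²+(0.1980)z+(-0.0912)=0, √Δ=0.6373 → z ∈ {-0.4152, 0.2184}; z = -0.4152 (taking z<0)
x = -0.0537, y = -0.0181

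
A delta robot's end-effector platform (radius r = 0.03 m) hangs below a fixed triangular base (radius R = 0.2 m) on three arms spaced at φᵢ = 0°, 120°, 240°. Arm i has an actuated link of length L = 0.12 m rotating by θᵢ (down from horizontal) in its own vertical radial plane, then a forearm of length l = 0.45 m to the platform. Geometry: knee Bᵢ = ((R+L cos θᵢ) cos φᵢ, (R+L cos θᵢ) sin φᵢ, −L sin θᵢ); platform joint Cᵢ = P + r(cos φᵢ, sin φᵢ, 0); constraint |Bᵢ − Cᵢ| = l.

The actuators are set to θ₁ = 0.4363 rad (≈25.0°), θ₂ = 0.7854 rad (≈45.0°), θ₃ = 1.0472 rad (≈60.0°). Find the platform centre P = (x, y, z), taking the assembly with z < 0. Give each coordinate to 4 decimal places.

(0.0649, 0.0322, -0.4454)

centre 1 = (0.2788·cos0.0°, 0.2788·sin0.0°, -0.0507) = (0.2788, 0.0000, -0.0507)
centre 2 = (0.2549·cos120.0°, 0.2549·sin120.0°, -0.0849) = (-0.1274, 0.2207, -0.0849)
centre 3 = (0.2300·cos240.0°, 0.2300·sin240.0°, -0.1039) = (-0.1150, -0.1992, -0.1039)
eliminate P² terms by subtracting sphere 1 from 2 and 3
[-0.8124 0.4414 -0.0683]·P = -0.0081;  [-0.7875 -0.3984 -0.1064]·P = -0.0166
Cramer: x(z) = 0.0157-0.1105z;  y(z) = 0.0105-0.0487z
sphere 1 gives Az²+Bz+C=0 with A=1.0146, B=0.1585, C=-0.1306;  B²−4AC=0.5553;  roots -0.4454, 0.2891;  negative root z = -0.4454
x = 0.0649, y = 0.0322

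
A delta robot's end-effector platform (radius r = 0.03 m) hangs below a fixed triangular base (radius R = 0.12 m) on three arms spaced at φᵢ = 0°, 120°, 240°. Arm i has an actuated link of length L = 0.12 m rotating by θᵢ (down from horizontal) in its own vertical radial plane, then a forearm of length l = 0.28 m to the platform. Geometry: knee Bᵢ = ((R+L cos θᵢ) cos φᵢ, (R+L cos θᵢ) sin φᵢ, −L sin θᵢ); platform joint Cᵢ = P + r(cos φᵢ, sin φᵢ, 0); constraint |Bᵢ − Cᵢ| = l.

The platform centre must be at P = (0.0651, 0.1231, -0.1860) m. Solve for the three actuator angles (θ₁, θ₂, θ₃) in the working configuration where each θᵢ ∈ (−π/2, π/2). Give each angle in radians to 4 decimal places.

θ₁ = -0.1744, θ₂ = -0.2616, θ₃ = 1.2217

arm 1 (φ=0.0°): x'=0.0651, y'=0.1231
  e−x'=0.0249;  (l²−L²−(e−x')²−y'²−z²)/2L = 0.0568
  γ=atan2(-0.1860,0.0249)=-1.4377;  ψ=arccos(0.3026)=1.2633;  θ1=γ+ψ≈-0.1744
rotate P by −φ2: (0.0741, -0.1179, -0.1860)
  A cos θ + B sin θ = C:  0.0159·cos θ + -0.1860·sin θ = 0.0635
  θ2 = atan2(B,A) + arccos(C/0.1867) = -0.2616
arm 3 (φ=240.0°): x'=-0.1392, y'=-0.0052
  A cos θ + B sin θ = C:  0.2292·cos θ + -0.1860·sin θ = -0.0964
  θ3 = atan2(B,A) + arccos(C/0.2951) = 1.2217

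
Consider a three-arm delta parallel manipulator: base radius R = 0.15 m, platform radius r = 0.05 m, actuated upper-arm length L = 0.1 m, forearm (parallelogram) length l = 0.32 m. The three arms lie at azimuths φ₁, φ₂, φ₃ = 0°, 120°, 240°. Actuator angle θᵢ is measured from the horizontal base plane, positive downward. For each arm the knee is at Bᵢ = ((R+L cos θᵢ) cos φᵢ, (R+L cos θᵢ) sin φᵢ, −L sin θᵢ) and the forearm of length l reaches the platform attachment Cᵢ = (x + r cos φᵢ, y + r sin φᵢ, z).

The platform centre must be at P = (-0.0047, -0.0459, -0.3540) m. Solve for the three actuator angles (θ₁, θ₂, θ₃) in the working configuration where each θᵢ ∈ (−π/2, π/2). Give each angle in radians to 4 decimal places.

θ₁ = 0.9599, θ₂ = 1.1340, θ₃ = 0.6979

arm 1 (φ=0.0°): x'=-0.0047, y'=-0.0459
  A cos θ + B sin θ = C:  0.1047·cos θ + -0.3540·sin θ = -0.2299
  θ1 = atan2(B,A) + arccos(C/0.3692) = 0.9599
rotate P by −φ2: (-0.0374, 0.0270, -0.3540)
  A cos θ + B sin θ = C:  0.1374·cos θ + -0.3540·sin θ = -0.2626
  θ2 = atan2(B,A) + arccos(C/0.3797) = 1.1340
φ3=240.0° → target in arm frame (0.0421, 0.0189)
  A=0.0579, B=-0.3540, C=(l²−L²−A²−y'²−z²)/(2L)=-0.1831
  γ=atan2(-0.3540,0.0579)=-1.4087;  ψ=arccos(-0.5105)=2.1066;  θ3=γ+ψ≈0.6979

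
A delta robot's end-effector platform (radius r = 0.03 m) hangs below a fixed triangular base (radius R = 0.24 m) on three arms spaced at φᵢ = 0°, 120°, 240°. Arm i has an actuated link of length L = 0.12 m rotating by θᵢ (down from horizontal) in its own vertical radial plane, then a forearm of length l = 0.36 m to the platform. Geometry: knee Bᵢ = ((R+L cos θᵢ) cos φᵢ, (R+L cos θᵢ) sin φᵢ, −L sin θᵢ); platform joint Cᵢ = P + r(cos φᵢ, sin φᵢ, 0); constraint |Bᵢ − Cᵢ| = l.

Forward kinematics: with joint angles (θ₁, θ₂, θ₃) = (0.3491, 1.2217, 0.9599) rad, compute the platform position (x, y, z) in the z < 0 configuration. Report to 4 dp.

φ1=0.0°: virtual centre (0.3228, 0.0000, -0.0410), radius l
φ2=120.0°: virtual centre (-0.1255, 0.2174, -0.1128), radius l
arm 3 at φ=240.0°: (R−r)+L cos θ3 = 0.2788;  O3 = (-0.1394, -0.2415, -0.0983)
eliminate P² terms by subtracting sphere 1 from 2 and 3
[-0.8966 0.4348 -0.1434]·P = -0.0301;  [-0.9244 -0.4830 -0.1145]·P = -0.0185
Cramer: x(z) = 0.0270-0.1426z;  y(z) = -0.0135+0.0358z
sphere 1 gives Az²+Bz+C=0 with A=1.0216, B=0.1655, C=-0.0403;  B²−4AC=0.1920;  roots -0.2954, 0.1335;  negative root z = -0.2954
x = 0.0692, y = -0.0241

(0.0692, -0.0241, -0.2954)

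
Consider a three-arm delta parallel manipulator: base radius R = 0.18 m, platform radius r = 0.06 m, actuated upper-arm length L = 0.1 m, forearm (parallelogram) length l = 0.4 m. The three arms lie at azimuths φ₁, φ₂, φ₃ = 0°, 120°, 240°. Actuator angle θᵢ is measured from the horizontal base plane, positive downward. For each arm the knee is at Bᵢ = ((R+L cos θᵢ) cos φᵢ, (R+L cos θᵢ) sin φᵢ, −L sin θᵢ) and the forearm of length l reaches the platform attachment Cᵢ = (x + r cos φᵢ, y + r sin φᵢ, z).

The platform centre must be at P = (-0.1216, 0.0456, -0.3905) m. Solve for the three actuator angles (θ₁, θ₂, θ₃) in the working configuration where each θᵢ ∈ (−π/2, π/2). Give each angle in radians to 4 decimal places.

θ₁ = 1.3091, θ₂ = 0.1746, θ₃ = 0.6111

φ1=0.0° → target in arm frame (-0.1216, 0.0456)
  A=0.2416, B=-0.3905, C=(l²−L²−A²−y'²−z²)/(2L)=-0.3147
  γ=atan2(-0.3905,0.2416)=-1.0167;  ψ=arccos(-0.6853)=2.3259;  θ1=γ+ψ≈1.3091
rotate P by −φ2: (0.1003, 0.0825, -0.3905)
  A cos θ + B sin θ = C:  0.0197·cos θ + -0.3905·sin θ = -0.0484
  θ2 = atan2(B,A) + arccos(C/0.3910) = 0.1746
rotate P by −φ3: (0.0213, -0.1281, -0.3905)
  A cos θ + B sin θ = C:  0.0987·cos θ + -0.3905·sin θ = -0.1432
  γ=atan2(-0.3905,0.0987)=-1.3233;  ψ=arccos(-0.3556)=1.9343;  θ3=γ+ψ≈0.6111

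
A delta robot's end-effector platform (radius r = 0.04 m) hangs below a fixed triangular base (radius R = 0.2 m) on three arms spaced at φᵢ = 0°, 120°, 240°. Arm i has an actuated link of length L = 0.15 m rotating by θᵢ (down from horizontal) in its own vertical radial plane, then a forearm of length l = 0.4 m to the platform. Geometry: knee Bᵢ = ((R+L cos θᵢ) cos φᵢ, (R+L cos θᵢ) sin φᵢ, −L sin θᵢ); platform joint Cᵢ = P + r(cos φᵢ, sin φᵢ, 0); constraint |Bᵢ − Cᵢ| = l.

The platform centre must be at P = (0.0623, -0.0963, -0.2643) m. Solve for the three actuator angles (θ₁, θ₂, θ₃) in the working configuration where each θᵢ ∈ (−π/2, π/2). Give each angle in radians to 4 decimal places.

θ₁ = -0.2617, θ₂ = 0.8724, θ₃ = -0.1746

φ1=0.0° → target in arm frame (0.0623, -0.0963)
  e−x'=0.0977;  (l²−L²−(e−x')²−y'²−z²)/2L = 0.1628
  √(A²+B²)=0.2818;  θ1 = -1.2167+0.9550 ≈ -0.2617
φ2=120.0° → target in arm frame (-0.1145, -0.0058)
  A=0.2745, B=-0.2643, C=(l²−L²−A²−y'²−z²)/(2L)=-0.0259
  θ2 = atan2(B,A) + arccos(C/0.3811) = 0.8724
φ3=240.0° → target in arm frame (0.0522, 0.1021)
  e−x'=0.1078;  (l²−L²−(e−x')²−y'²−z²)/2L = 0.1520
  √(A²+B²)=0.2854;  θ3 = -1.1837+1.0091 ≈ -0.1746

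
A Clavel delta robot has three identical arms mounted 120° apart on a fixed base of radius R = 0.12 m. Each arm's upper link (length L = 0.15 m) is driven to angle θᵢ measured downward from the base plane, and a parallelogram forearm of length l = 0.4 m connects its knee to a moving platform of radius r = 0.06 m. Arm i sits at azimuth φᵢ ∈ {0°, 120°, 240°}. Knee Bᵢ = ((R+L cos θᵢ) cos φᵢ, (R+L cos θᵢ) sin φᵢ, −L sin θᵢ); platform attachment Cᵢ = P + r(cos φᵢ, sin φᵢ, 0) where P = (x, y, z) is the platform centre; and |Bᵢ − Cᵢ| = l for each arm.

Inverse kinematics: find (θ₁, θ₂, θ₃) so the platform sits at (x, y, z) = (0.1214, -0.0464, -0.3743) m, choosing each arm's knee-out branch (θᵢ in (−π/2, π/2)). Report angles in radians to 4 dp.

φ1=0.0° → target in arm frame (0.1214, -0.0464)
  A cos θ + B sin θ = C:  -0.0614·cos θ + -0.3743·sin θ = -0.0284
  √(A²+B²)=0.3793;  θ1 = -1.7334+1.6458 ≈ -0.0876
φ2=120.0° → target in arm frame (-0.1009, -0.0819)
  A cos θ + B sin θ = C:  0.1609·cos θ + -0.3743·sin θ = -0.1173
  γ=atan2(-0.3743,0.1609)=-1.1648;  ψ=arccos(-0.2880)=1.8629;  θ2=γ+ψ≈0.6981
arm 3 (φ=240.0°): x'=-0.0205, y'=0.1283
  A cos θ + B sin θ = C:  0.0805·cos θ + -0.3743·sin θ = -0.0852
  θ3 = atan2(B,A) + arccos(C/0.3829) = 0.4362

θ₁ = -0.0876, θ₂ = 0.6981, θ₃ = 0.4362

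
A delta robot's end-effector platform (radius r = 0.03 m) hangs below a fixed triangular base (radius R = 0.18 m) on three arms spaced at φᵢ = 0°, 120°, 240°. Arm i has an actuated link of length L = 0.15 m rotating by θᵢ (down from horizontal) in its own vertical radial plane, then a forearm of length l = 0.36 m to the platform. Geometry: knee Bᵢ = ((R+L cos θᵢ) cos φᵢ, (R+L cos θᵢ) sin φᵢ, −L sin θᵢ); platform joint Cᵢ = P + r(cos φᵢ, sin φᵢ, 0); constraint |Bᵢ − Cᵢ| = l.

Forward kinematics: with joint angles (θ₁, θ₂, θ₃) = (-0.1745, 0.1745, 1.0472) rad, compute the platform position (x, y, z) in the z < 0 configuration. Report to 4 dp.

(0.0789, 0.0869, -0.2463)

O1 = (0.2977·cos0.0°, 0.2977·sin0.0°, 0.0260) = (0.2977, 0.0000, 0.0260)
O2 = (0.2977·cos120.0°, 0.2977·sin120.0°, -0.0260) = (-0.1489, 0.2578, -0.0260)
φ3=240.0°: virtual centre (-0.1125, -0.1949, -0.1299), radius l
eliminate P² terms by subtracting sphere 1 from 2 and 3
plane₁₂: -0.8932x+0.5157y+-0.1042z = 0.0000
Cramer: x(z) = 0.0146-0.2612z;  y(z) = 0.0253-0.2504z
into |P−O₁|² = l²: 1.1309z² + 0.0832z + -0.0481 = 0;  Δ = 0.2246;  z = -0.2463 or 0.1728 → z<0 root = -0.2463
x = 0.0789, y = 0.0869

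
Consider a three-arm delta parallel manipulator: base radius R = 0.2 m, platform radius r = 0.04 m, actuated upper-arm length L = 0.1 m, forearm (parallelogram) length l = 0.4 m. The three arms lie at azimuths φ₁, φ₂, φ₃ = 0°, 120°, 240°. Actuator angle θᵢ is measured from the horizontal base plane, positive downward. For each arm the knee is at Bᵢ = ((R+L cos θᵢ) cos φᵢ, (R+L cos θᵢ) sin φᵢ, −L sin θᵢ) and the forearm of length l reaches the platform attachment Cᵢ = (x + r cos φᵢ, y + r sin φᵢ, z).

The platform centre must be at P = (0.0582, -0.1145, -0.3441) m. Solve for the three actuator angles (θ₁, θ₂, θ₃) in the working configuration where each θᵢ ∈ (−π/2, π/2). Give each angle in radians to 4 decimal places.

θ₁ = 0.1742, θ₂ = 1.3089, θ₃ = 0.0873

rotate P by −φ1: (0.0582, -0.1145, -0.3441)
  A cos θ + B sin θ = C:  0.1018·cos θ + -0.3441·sin θ = 0.0406
  γ=atan2(-0.3441,0.1018)=-1.2832;  ψ=arccos(0.1132)=1.4574;  θ1=γ+ψ≈0.1742
arm 2 (φ=120.0°): x'=-0.1283, y'=0.0068
  A=0.2883, B=-0.3441, C=(l²−L²−A²−y'²−z²)/(2L)=-0.2577
  θ2 = atan2(B,A) + arccos(C/0.4489) = 1.3089
arm 3 (φ=240.0°): x'=0.0701, y'=0.1077
  A=0.0899, B=-0.3441, C=(l²−L²−A²−y'²−z²)/(2L)=0.0596
  γ=atan2(-0.3441,0.0899)=-1.3151;  ψ=arccos(0.1675)=1.4025;  θ3=γ+ψ≈0.0873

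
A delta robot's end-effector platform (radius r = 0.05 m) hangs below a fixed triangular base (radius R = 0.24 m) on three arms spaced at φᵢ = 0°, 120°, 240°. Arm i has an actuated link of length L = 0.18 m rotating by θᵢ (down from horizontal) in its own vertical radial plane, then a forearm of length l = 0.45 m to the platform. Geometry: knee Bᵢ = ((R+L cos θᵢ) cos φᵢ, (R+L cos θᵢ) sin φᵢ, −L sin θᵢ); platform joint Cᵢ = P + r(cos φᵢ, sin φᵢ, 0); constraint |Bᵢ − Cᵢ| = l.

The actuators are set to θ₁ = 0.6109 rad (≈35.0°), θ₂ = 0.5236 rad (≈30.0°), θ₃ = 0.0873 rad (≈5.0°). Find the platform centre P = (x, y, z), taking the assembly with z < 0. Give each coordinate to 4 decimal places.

(-0.0400, -0.0476, -0.3436)

φ1=0.0°: virtual centre (0.3374, 0.0000, -0.1032), radius l
centre 2 = (0.3459·cos120.0°, 0.3459·sin120.0°, -0.0900) = (-0.1729, 0.2995, -0.0900)
centre 3 = (0.3693·cos240.0°, 0.3693·sin240.0°, -0.0157) = (-0.1847, -0.3198, -0.0157)
eliminate P² terms by subtracting sphere 1 from 2 and 3
[-1.0208 0.5991 0.0265]·P = 0.0032;  [-1.0442 -0.6397 0.1751]·P = 0.0121
det = 1.2785;  x = -0.0073+0.0953z,  y = -0.0070+0.1182z
quadratic in z: (1.0230)z²+(0.1391)z+(-0.0730)=0, √Δ=0.5638 → z ∈ {-0.3436, 0.2076}; z = -0.3436 (taking z<0)
x = -0.0400, y = -0.0476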